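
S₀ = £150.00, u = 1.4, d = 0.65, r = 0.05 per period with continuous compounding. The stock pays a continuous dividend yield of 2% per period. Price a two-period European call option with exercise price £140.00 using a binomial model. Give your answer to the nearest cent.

Per-period risk-free factor R = e^0.05 = 1.0513; dividend-adjusted growth = e^(0.05−0.02) = 1.0305.
Risk-neutral probability p = (1.0305 − 0.65)/(1.4 − 0.65) = 0.3805/0.7500 = 0.5073
Terminal stock prices: S_uu = 294, S_ud = 136.5, S_dd = 63.38
Terminal payoffs (S − K): max(154, 0) = 154, max(-3.5, 0) = 0, max(-76.62, 0) = 0
Node u (S = 210): V_u = e^(−0.05)·[0.5073·154.0000 + 0.4927·0.0000] = 74.3100
Node d (S = 97.5): V_d = e^(−0.05)·[0.5073·0.0000 + 0.4927·0.0000] = 0.0000
Node 0 (S = 150): V_0 = e^(−0.05)·[0.5073·74.3100 + 0.4927·0.0000] = 35.8570

£35.86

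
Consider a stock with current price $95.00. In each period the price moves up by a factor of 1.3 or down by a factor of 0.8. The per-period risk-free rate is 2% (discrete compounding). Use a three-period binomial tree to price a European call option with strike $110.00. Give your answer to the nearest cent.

$13.58

Risk-neutral probability p = (1 + 0.02 − 0.8)/(1.3 − 0.8) = 0.2200/0.5000 = 0.4400
Terminal stock prices: S_uuu = 208.7, S_uud = 128.4, S_udd = 79.04, S_ddd = 48.64
Terminal payoffs (S − K): max(98.72, 0) = 98.72, max(18.44, 0) = 18.44, max(-30.96, 0) = 0, max(-61.36, 0) = 0
Node uu (S = 160.6): V_uu = 1/1.02·[0.4400·98.7150 + 0.5600·18.4400] = 52.7069
Node ud (S = 98.8): V_ud = 1/1.02·[0.4400·18.4400 + 0.5600·0.0000] = 7.9545
Node dd (S = 60.8): V_dd = 1/1.02·[0.4400·0.0000 + 0.5600·0.0000] = 0.0000
Node u (S = 123.5): V_u = 1/1.02·[0.4400·52.7069 + 0.5600·7.9545] = 27.1035
Node d (S = 76): V_d = 1/1.02·[0.4400·7.9545 + 0.5600·0.0000] = 3.4314
Node 0 (S = 95): V_0 = 1/1.02·[0.4400·27.1035 + 0.5600·3.4314] = 13.5756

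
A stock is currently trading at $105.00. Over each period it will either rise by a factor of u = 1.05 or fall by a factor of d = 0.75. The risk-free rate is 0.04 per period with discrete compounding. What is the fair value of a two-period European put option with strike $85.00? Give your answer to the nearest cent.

$0.16

Risk-neutral probability p = (1 + 0.04 − 0.75)/(1.05 − 0.75) = 0.2900/0.3000 = 0.9667
Terminal stock prices: S_uu = 115.8, S_ud = 82.69, S_dd = 59.06
Terminal payoffs (K − S): max(-30.76, 0) = 0, max(2.312, 0) = 2.312, max(25.94, 0) = 25.94
Node u (S = 110.2): V_u = 1/1.04·[0.9667·0.0000 + 0.0333·2.3125] = 0.0741
Node d (S = 78.75): V_d = 1/1.04·[0.9667·2.3125 + 0.0333·25.9375] = 2.9808
Node 0 (S = 105): V_0 = 1/1.04·[0.9667·0.0741 + 0.0333·2.9808] = 0.1644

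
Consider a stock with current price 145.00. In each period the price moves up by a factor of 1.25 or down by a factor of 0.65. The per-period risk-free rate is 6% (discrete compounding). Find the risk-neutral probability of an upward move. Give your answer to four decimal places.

p = 0.6833

Risk-neutral probability p = (1 + 0.06 − 0.65)/(1.25 − 0.65) = 0.4100/0.6000 = 0.6833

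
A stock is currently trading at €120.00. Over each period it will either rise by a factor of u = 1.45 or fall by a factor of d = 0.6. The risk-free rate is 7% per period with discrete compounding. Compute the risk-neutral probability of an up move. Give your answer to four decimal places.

Risk-neutral probability p = (1 + 0.07 − 0.6)/(1.45 − 0.6) = 0.4700/0.8500 = 0.5529

p = 0.5529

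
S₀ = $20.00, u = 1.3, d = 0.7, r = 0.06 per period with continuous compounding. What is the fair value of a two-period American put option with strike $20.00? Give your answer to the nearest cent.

$2.63

Risk-neutral probability p = (e^0.06 − 0.7)/(1.3 − 0.7) = 0.3618/0.6000 = 0.6031
Terminal stock prices: S_uu = 33.8, S_ud = 18.2, S_dd = 9.8
Terminal payoffs (K − S): max(-13.8, 0) = 0, max(1.8, 0) = 1.8, max(10.2, 0) = 10.2
Node u (S = 26): continuation = e^(−0.06)·[0.6031·0.0000 + 0.3969·1.8000] = 0.6729; exercise value = 0.0000 ≤ continuation, so V_u = 0.6729
Node d (S = 14): continuation = e^(−0.06)·[0.6031·1.8000 + 0.3969·10.2000] = 4.8353; exercise value = 6.0000 > continuation, so V_d = 6.0000 (exercise)
Node 0 (S = 20): continuation = e^(−0.06)·[0.6031·0.6729 + 0.3969·6.0000] = 2.6251; exercise value = 0.0000 ≤ continuation, so V_0 = 2.6251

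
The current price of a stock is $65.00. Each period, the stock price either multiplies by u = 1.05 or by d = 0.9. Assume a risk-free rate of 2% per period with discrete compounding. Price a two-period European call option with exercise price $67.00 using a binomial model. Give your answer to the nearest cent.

$2.87

Risk-neutral probability p = (1 + 0.02 − 0.9)/(1.05 − 0.9) = 0.1200/0.1500 = 0.8000
Terminal stock prices: S_uu = 71.66, S_ud = 61.43, S_dd = 52.65
Terminal payoffs (S − K): max(4.663, 0) = 4.663, max(-5.575, 0) = 0, max(-14.35, 0) = 0
Node u (S = 68.25): V_u = 1/1.02·[0.8000·4.6625 + 0.2000·0.0000] = 3.6569
Node d (S = 58.5): V_d = 1/1.02·[0.8000·0.0000 + 0.2000·0.0000] = 0.0000
Node 0 (S = 65): V_0 = 1/1.02·[0.8000·3.6569 + 0.2000·0.0000] = 2.8681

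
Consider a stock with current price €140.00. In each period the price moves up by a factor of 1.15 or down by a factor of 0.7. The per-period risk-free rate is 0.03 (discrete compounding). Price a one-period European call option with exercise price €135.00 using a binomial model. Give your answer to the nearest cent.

€18.51

Risk-neutral probability p = (1 + 0.03 − 0.7)/(1.15 − 0.7) = 0.3300/0.4500 = 0.7333
Terminal stock prices: S_u = 161, S_d = 98
Terminal payoffs (S − K): max(26, 0) = 26, max(-37, 0) = 0
Node 0 (S = 140): V_0 = 1/1.03·[0.7333·26.0000 + 0.2667·0.0000] = 18.5113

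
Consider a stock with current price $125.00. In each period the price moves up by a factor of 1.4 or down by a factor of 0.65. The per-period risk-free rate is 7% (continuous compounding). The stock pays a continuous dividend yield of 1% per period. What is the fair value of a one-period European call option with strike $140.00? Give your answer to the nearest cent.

$17.92

Per-period risk-free factor R = e^0.07 = 1.0725; dividend-adjusted growth = e^(0.07−0.01) = 1.0618.
Risk-neutral probability p = (1.0618 − 0.65)/(1.4 − 0.65) = 0.4118/0.7500 = 0.5491
Terminal stock prices: S_u = 175, S_d = 81.25
Terminal payoffs (S − K): max(35, 0) = 35, max(-58.75, 0) = 0
Node 0 (S = 125): V_0 = e^(−0.07)·[0.5491·35.0000 + 0.4509·0.0000] = 17.9197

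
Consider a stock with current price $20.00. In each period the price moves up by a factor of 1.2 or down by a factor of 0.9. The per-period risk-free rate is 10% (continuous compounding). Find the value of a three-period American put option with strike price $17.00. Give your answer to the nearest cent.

$0.07

Risk-neutral probability p = (e^0.1 − 0.9)/(1.2 − 0.9) = 0.2052/0.3000 = 0.6839
Terminal stock prices: S_uuu = 34.56, S_uud = 25.92, S_udd = 19.44, S_ddd = 14.58
Terminal payoffs (K − S): max(-17.56, 0) = 0, max(-8.92, 0) = 0, max(-2.44, 0) = 0, max(2.42, 0) = 2.42
Node uu (S = 28.8): continuation = e^(−0.1)·[0.6839·0.0000 + 0.3161·0.0000] = 0.0000; exercise value = 0.0000 ≤ continuation, so V_uu = 0.0000
Node ud (S = 21.6): continuation = e^(−0.1)·[0.6839·0.0000 + 0.3161·0.0000] = 0.0000; exercise value = 0.0000 ≤ continuation, so V_ud = 0.0000
Node dd (S = 16.2): continuation = e^(−0.1)·[0.6839·0.0000 + 0.3161·2.4200] = 0.6922; exercise value = 0.8000 > continuation, so V_dd = 0.8000 (exercise)
Node u (S = 24): continuation = e^(−0.1)·[0.6839·0.0000 + 0.3161·0.0000] = 0.0000; exercise value = 0.0000 ≤ continuation, so V_u = 0.0000
Node d (S = 18): continuation = e^(−0.1)·[0.6839·0.0000 + 0.3161·0.8000] = 0.2288; exercise value = 0.0000 ≤ continuation, so V_d = 0.2288
Node 0 (S = 20): continuation = e^(−0.1)·[0.6839·0.0000 + 0.3161·0.2288] = 0.0654; exercise value = 0.0000 ≤ continuation, so V_0 = 0.0654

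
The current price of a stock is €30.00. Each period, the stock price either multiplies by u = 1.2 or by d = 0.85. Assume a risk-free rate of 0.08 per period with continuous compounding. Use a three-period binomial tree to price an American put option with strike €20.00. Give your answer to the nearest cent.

Risk-neutral probability p = (e^0.08 − 0.85)/(1.2 − 0.85) = 0.2333/0.3500 = 0.6665
Terminal stock prices: S_uuu = 51.84, S_uud = 36.72, S_udd = 26.01, S_ddd = 18.42
Terminal payoffs (K − S): max(-31.84, 0) = 0, max(-16.72, 0) = 0, max(-6.01, 0) = 0, max(1.576, 0) = 1.576
Node uu (S = 43.2): continuation = e^(−0.08)·[0.6665·0.0000 + 0.3335·0.0000] = 0.0000; exercise value = 0.0000 ≤ continuation, so V_uu = 0.0000
Node ud (S = 30.6): continuation = e^(−0.08)·[0.6665·0.0000 + 0.3335·0.0000] = 0.0000; exercise value = 0.0000 ≤ continuation, so V_ud = 0.0000
Node dd (S = 21.67): continuation = e^(−0.08)·[0.6665·0.0000 + 0.3335·1.5763] = 0.4852; exercise value = 0.0000 ≤ continuation, so V_dd = 0.4852
Node u (S = 36): continuation = e^(−0.08)·[0.6665·0.0000 + 0.3335·0.0000] = 0.0000; exercise value = 0.0000 ≤ continuation, so V_u = 0.0000
Node d (S = 25.5): continuation = e^(−0.08)·[0.6665·0.0000 + 0.3335·0.4852] = 0.1494; exercise value = 0.0000 ≤ continuation, so V_d = 0.1494
Node 0 (S = 30): continuation = e^(−0.08)·[0.6665·0.0000 + 0.3335·0.1494] = 0.0460; exercise value = 0.0000 ≤ continuation, so V_0 = 0.0460

€0.05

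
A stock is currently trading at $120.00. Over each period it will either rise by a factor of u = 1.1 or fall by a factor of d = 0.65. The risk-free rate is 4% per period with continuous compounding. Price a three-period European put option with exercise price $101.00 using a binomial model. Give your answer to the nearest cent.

Risk-neutral probability p = (e^0.04 − 0.65)/(1.1 − 0.65) = 0.3908/0.4500 = 0.8685
Terminal stock prices: S_uuu = 159.7, S_uud = 94.38, S_udd = 55.77, S_ddd = 32.95
Terminal payoffs (K − S): max(-58.72, 0) = 0, max(6.62, 0) = 6.62, max(45.23, 0) = 45.23, max(68.05, 0) = 68.05
Node uu (S = 145.2): V_uu = e^(−0.04)·[0.8685·0.0000 + 0.1315·6.6200] = 0.8366
Node ud (S = 85.8): V_ud = e^(−0.04)·[0.8685·6.6200 + 0.1315·45.2300] = 11.2397
Node dd (S = 50.7): V_dd = e^(−0.04)·[0.8685·45.2300 + 0.1315·68.0450] = 46.3397
Node u (S = 132): V_u = e^(−0.04)·[0.8685·0.8366 + 0.1315·11.2397] = 2.1185
Node d (S = 78): V_d = e^(−0.04)·[0.8685·11.2397 + 0.1315·46.3397] = 15.2348
Node 0 (S = 120): V_0 = e^(−0.04)·[0.8685·2.1185 + 0.1315·15.2348] = 3.6930

$3.69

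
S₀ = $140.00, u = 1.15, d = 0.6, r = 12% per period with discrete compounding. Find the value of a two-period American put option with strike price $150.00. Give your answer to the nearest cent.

$10.00

Risk-neutral probability p = (1 + 0.12 − 0.6)/(1.15 − 0.6) = 0.5200/0.5500 = 0.9455
Terminal stock prices: S_uu = 185.1, S_ud = 96.6, S_dd = 50.4
Terminal payoffs (K − S): max(-35.15, 0) = 0, max(53.4, 0) = 53.4, max(99.6, 0) = 99.6
Node u (S = 161): continuation = 1/1.12·[0.9455·0.0000 + 0.0545·53.4000] = 2.6006; exercise value = 0.0000 ≤ continuation, so V_u = 2.6006
Node d (S = 84): continuation = 1/1.12·[0.9455·53.4000 + 0.0545·99.6000] = 49.9286; exercise value = 66.0000 > continuation, so V_d = 66.0000 (exercise)
Node 0 (S = 140): continuation = 1/1.12·[0.9455·2.6006 + 0.0545·66.0000] = 5.4096; exercise value = 10.0000 > continuation, so V_0 = 10.0000 (exercise)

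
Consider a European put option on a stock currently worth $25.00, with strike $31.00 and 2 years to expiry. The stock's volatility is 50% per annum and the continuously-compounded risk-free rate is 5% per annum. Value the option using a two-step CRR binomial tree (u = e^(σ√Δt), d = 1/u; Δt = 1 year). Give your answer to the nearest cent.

CRR parameters: u = e^(σ√Δt) = e^(0.5·√1) = 1.6487, d = 1/u = 0.6065
Per-period rate: rΔt = 0.05·1 = 0.05, so R = e^0.05 = 1.0513
Risk-neutral probability p = (e^0.05 − 0.6065)/(1.6487 − 0.6065) = 0.4447/1.0422 = 0.4267
Terminal stock prices: S_uu = 67.96, S_ud = 25, S_dd = 9.197
Terminal payoffs (K − S): max(-36.96, 0) = 0, max(6, 0) = 6, max(21.8, 0) = 21.8
Node u (S = 41.22): V_u = e^(−0.05)·[0.4267·0.0000 + 0.5733·6.0000] = 3.2718
Node d (S = 15.16): V_d = e^(−0.05)·[0.4267·6.0000 + 0.5733·21.8030] = 14.3248
Node 0 (S = 25): V_0 = e^(−0.05)·[0.4267·3.2718 + 0.5733·14.3248] = 9.1395

$9.14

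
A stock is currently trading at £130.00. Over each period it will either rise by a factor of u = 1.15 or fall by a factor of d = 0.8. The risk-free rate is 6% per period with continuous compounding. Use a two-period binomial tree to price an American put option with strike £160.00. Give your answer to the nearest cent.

Risk-neutral probability p = (e^0.06 − 0.8)/(1.15 − 0.8) = 0.2618/0.3500 = 0.7481
Terminal stock prices: S_uu = 171.9, S_ud = 119.6, S_dd = 83.2
Terminal payoffs (K − S): max(-11.92, 0) = 0, max(40.4, 0) = 40.4, max(76.8, 0) = 76.8
Node u (S = 149.5): continuation = e^(−0.06)·[0.7481·0.0000 + 0.2519·40.4000] = 9.5839; exercise value = 10.5000 > continuation, so V_u = 10.5000 (exercise)
Node d (S = 104): continuation = e^(−0.06)·[0.7481·40.4000 + 0.2519·76.8000] = 46.6823; exercise value = 56.0000 > continuation, so V_d = 56.0000 (exercise)
Node 0 (S = 130): continuation = e^(−0.06)·[0.7481·10.5000 + 0.2519·56.0000] = 20.6823; exercise value = 30.0000 > continuation, so V_0 = 30.0000 (exercise)

£30.00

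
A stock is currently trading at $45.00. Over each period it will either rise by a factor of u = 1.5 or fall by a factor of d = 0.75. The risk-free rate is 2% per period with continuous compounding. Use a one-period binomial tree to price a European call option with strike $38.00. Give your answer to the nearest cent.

$10.42

Risk-neutral probability p = (e^0.02 − 0.75)/(1.5 − 0.75) = 0.2702/0.7500 = 0.3603
Terminal stock prices: S_u = 67.5, S_d = 33.75
Terminal payoffs (S − K): max(29.5, 0) = 29.5, max(-4.25, 0) = 0
Node 0 (S = 45): V_0 = e^(−0.02)·[0.3603·29.5000 + 0.6397·0.0000] = 10.4175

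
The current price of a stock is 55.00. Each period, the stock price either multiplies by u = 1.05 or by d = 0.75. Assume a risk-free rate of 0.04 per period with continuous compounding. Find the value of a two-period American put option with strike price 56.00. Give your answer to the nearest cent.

1.00

Risk-neutral probability p = (e^0.04 − 0.75)/(1.05 − 0.75) = 0.2908/0.3000 = 0.9694
Terminal stock prices: S_uu = 60.64, S_ud = 43.31, S_dd = 30.94
Terminal payoffs (K − S): max(-4.638, 0) = 0, max(12.69, 0) = 12.69, max(25.06, 0) = 25.06
Node u (S = 57.75): continuation = e^(−0.04)·[0.9694·0.0000 + 0.0306·12.6875] = 0.3734; exercise value = 0.0000 ≤ continuation, so V_u = 0.3734
Node d (S = 41.25): continuation = e^(−0.04)·[0.9694·12.6875 + 0.0306·25.0625] = 12.5542; exercise value = 14.7500 > continuation, so V_d = 14.7500 (exercise)
Node 0 (S = 55): continuation = e^(−0.04)·[0.9694·0.3734 + 0.0306·14.7500] = 0.7818; exercise value = 1.0000 > continuation, so V_0 = 1.0000 (exercise)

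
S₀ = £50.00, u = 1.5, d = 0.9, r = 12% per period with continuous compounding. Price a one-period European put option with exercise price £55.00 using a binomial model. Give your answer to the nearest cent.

Risk-neutral probability p = (e^0.12 − 0.9)/(1.5 − 0.9) = 0.2275/0.6000 = 0.3792
Terminal stock prices: S_u = 75, S_d = 45
Terminal payoffs (K − S): max(-20, 0) = 0, max(10, 0) = 10
Node 0 (S = 50): V_0 = e^(−0.12)·[0.3792·0.0000 + 0.6208·10.0000] = 5.5063

£5.51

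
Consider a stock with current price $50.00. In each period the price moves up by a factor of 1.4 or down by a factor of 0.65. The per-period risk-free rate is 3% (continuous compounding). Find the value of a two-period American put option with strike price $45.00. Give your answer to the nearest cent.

Risk-neutral probability p = (e^0.03 − 0.65)/(1.4 − 0.65) = 0.3805/0.7500 = 0.5073
Terminal stock prices: S_uu = 98, S_ud = 45.5, S_dd = 21.13
Terminal payoffs (K − S): max(-53, 0) = 0, max(-0.5, 0) = 0, max(23.87, 0) = 23.87
Node u (S = 70): continuation = e^(−0.03)·[0.5073·0.0000 + 0.4927·0.0000] = 0.0000; exercise value = 0.0000 ≤ continuation, so V_u = 0.0000
Node d (S = 32.5): continuation = e^(−0.03)·[0.5073·0.0000 + 0.4927·23.8750] = 11.4162; exercise value = 12.5000 > continuation, so V_d = 12.5000 (exercise)
Node 0 (S = 50): continuation = e^(−0.03)·[0.5073·0.0000 + 0.4927·12.5000] = 5.9771; exercise value = 0.0000 ≤ continuation, so V_0 = 5.9771

$5.98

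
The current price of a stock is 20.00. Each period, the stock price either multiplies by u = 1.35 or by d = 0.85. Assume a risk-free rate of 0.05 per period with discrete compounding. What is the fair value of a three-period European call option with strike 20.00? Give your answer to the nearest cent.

Risk-neutral probability p = (1 + 0.05 − 0.85)/(1.35 − 0.85) = 0.2000/0.5000 = 0.4000
Terminal stock prices: S_uuu = 49.21, S_uud = 30.98, S_udd = 19.51, S_ddd = 12.28
Terminal payoffs (S − K): max(29.21, 0) = 29.21, max(10.98, 0) = 10.98, max(-0.4925, 0) = 0, max(-7.718, 0) = 0
Node uu (S = 36.45): V_uu = 1/1.05·[0.4000·29.2075 + 0.6000·10.9825] = 17.4024
Node ud (S = 22.95): V_ud = 1/1.05·[0.4000·10.9825 + 0.6000·0.0000] = 4.1838
Node dd (S = 14.45): V_dd = 1/1.05·[0.4000·0.0000 + 0.6000·0.0000] = 0.0000
Node u (S = 27): V_u = 1/1.05·[0.4000·17.4024 + 0.6000·4.1838] = 9.0202
Node d (S = 17): V_d = 1/1.05·[0.4000·4.1838 + 0.6000·0.0000] = 1.5938
Node 0 (S = 20): V_0 = 1/1.05·[0.4000·9.0202 + 0.6000·1.5938] = 4.3470

4.35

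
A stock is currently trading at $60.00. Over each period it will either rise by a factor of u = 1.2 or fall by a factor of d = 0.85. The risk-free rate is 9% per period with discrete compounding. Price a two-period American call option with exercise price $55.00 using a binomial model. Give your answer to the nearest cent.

Risk-neutral probability p = (1 + 0.09 − 0.85)/(1.2 − 0.85) = 0.2400/0.3500 = 0.6857
Terminal stock prices: S_uu = 86.4, S_ud = 61.2, S_dd = 43.35
Terminal payoffs (S − K): max(31.4, 0) = 31.4, max(6.2, 0) = 6.2, max(-11.65, 0) = 0
Node u (S = 72): continuation = 1/1.09·[0.6857·31.4000 + 0.3143·6.2000] = 21.5413; exercise value = 17.0000 ≤ continuation, so V_u = 21.5413
Node d (S = 51): continuation = 1/1.09·[0.6857·6.2000 + 0.3143·0.0000] = 3.9004; exercise value = 0.0000 ≤ continuation, so V_d = 3.9004
Node 0 (S = 60): continuation = 1/1.09·[0.6857·21.5413 + 0.3143·3.9004] = 14.6762; exercise value = 5.0000 ≤ continuation, so V_0 = 14.6762

$14.68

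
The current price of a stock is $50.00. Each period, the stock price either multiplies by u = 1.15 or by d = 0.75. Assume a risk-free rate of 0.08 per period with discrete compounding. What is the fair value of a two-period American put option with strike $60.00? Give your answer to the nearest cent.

$10.00

Risk-neutral probability p = (1 + 0.08 − 0.75)/(1.15 − 0.75) = 0.3300/0.4000 = 0.8250
Terminal stock prices: S_uu = 66.12, S_ud = 43.12, S_dd = 28.12
Terminal payoffs (K − S): max(-6.125, 0) = 0, max(16.88, 0) = 16.88, max(31.88, 0) = 31.88
Node u (S = 57.5): continuation = 1/1.08·[0.8250·0.0000 + 0.1750·16.8750] = 2.7344; exercise value = 2.5000 ≤ continuation, so V_u = 2.7344
Node d (S = 37.5): continuation = 1/1.08·[0.8250·16.8750 + 0.1750·31.8750] = 18.0556; exercise value = 22.5000 > continuation, so V_d = 22.5000 (exercise)
Node 0 (S = 50): continuation = 1/1.08·[0.8250·2.7344 + 0.1750·22.5000] = 5.7346; exercise value = 10.0000 > continuation, so V_0 = 10.0000 (exercise)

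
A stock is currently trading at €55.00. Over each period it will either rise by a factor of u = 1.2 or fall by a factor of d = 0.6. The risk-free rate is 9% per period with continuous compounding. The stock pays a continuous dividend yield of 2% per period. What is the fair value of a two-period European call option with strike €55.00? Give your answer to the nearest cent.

€12.54

Per-period risk-free factor R = e^0.09 = 1.0942; dividend-adjusted growth = e^(0.09−0.02) = 1.0725.
Risk-neutral probability p = (1.0725 − 0.6)/(1.2 − 0.6) = 0.4725/0.6000 = 0.7875
Terminal stock prices: S_uu = 79.2, S_ud = 39.6, S_dd = 19.8
Terminal payoffs (S − K): max(24.2, 0) = 24.2, max(-15.4, 0) = 0, max(-35.2, 0) = 0
Node u (S = 66): V_u = e^(−0.09)·[0.7875·24.2000 + 0.2125·0.0000] = 17.4175
Node d (S = 33): V_d = e^(−0.09)·[0.7875·0.0000 + 0.2125·0.0000] = 0.0000
Node 0 (S = 55): V_0 = e^(−0.09)·[0.7875·17.4175 + 0.2125·0.0000] = 12.5360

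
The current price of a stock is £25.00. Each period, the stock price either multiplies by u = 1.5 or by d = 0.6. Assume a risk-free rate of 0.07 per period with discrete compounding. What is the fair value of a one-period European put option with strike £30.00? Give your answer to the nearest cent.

Risk-neutral probability p = (1 + 0.07 − 0.6)/(1.5 − 0.6) = 0.4700/0.9000 = 0.5222
Terminal stock prices: S_u = 37.5, S_d = 15
Terminal payoffs (K − S): max(-7.5, 0) = 0, max(15, 0) = 15
Node 0 (S = 25): V_0 = 1/1.07·[0.5222·0.0000 + 0.4778·15.0000] = 6.6978

£6.70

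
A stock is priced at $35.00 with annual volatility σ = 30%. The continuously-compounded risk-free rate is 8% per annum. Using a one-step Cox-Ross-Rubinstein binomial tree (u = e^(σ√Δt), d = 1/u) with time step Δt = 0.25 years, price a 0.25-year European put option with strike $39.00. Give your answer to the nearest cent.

$4.09

CRR parameters: u = e^(σ√Δt) = e^(0.3·√0.25) = 1.1618, d = 1/u = 0.8607
Per-period rate: rΔt = 0.08·0.25 = 0.02, so R = e^0.02 = 1.0202
Risk-neutral probability p = (e^0.02 − 0.8607)/(1.1618 − 0.8607) = 0.1595/0.3011 = 0.5297
Terminal stock prices: S_u = 40.66, S_d = 30.12
Terminal payoffs (K − S): max(-1.664, 0) = 0, max(8.875, 0) = 8.875
Node 0 (S = 35): V_0 = e^(−0.02)·[0.5297·0.0000 + 0.4703·8.8752] = 4.0917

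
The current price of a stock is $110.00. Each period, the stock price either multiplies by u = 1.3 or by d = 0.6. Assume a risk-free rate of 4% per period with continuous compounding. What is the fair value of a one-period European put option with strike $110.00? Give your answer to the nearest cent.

$15.65

Risk-neutral probability p = (e^0.04 − 0.6)/(1.3 − 0.6) = 0.4408/0.7000 = 0.6297
Terminal stock prices: S_u = 143, S_d = 66
Terminal payoffs (K − S): max(-33, 0) = 0, max(44, 0) = 44
Node 0 (S = 110): V_0 = e^(−0.04)·[0.6297·0.0000 + 0.3703·44.0000] = 15.6531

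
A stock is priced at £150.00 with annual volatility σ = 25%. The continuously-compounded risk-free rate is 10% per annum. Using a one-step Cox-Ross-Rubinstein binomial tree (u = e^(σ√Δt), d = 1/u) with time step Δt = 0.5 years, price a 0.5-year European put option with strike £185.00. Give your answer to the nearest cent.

£25.98

CRR parameters: u = e^(σ√Δt) = e^(0.25·√0.5) = 1.1934, d = 1/u = 0.8380
Per-period rate: rΔt = 0.1·0.5 = 0.05, so R = e^0.05 = 1.0513
Risk-neutral probability p = (e^0.05 − 0.8380)/(1.1934 − 0.8380) = 0.2133/0.3554 = 0.6002
Terminal stock prices: S_u = 179, S_d = 125.7
Terminal payoffs (K − S): max(5.995, 0) = 5.995, max(59.3, 0) = 59.3
Node 0 (S = 150): V_0 = e^(−0.05)·[0.6002·5.9953 + 0.3998·59.3050] = 25.9774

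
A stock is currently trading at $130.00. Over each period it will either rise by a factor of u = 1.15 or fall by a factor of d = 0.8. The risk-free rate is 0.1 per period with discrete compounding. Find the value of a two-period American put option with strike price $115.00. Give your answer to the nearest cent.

$1.43

Risk-neutral probability p = (1 + 0.1 − 0.8)/(1.15 − 0.8) = 0.3000/0.3500 = 0.8571
Terminal stock prices: S_uu = 171.9, S_ud = 119.6, S_dd = 83.2
Terminal payoffs (K − S): max(-56.92, 0) = 0, max(-4.6, 0) = 0, max(31.8, 0) = 31.8
Node u (S = 149.5): continuation = 1/1.1·[0.8571·0.0000 + 0.1429·0.0000] = 0.0000; exercise value = 0.0000 ≤ continuation, so V_u = 0.0000
Node d (S = 104): continuation = 1/1.1·[0.8571·0.0000 + 0.1429·31.8000] = 4.1299; exercise value = 11.0000 > continuation, so V_d = 11.0000 (exercise)
Node 0 (S = 130): continuation = 1/1.1·[0.8571·0.0000 + 0.1429·11.0000] = 1.4286; exercise value = 0.0000 ≤ continuation, so V_0 = 1.4286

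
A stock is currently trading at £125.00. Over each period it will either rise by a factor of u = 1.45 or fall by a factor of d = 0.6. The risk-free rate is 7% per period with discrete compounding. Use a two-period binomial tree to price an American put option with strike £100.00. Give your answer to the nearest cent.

£10.45

Risk-neutral probability p = (1 + 0.07 − 0.6)/(1.45 − 0.6) = 0.4700/0.8500 = 0.5529
Terminal stock prices: S_uu = 262.8, S_ud = 108.8, S_dd = 45
Terminal payoffs (K − S): max(-162.8, 0) = 0, max(-8.75, 0) = 0, max(55, 0) = 55
Node u (S = 181.2): continuation = 1/1.07·[0.5529·0.0000 + 0.4471·0.0000] = 0.0000; exercise value = 0.0000 ≤ continuation, so V_u = 0.0000
Node d (S = 75): continuation = 1/1.07·[0.5529·0.0000 + 0.4471·55.0000] = 22.9797; exercise value = 25.0000 > continuation, so V_d = 25.0000 (exercise)
Node 0 (S = 125): continuation = 1/1.07·[0.5529·0.0000 + 0.4471·25.0000] = 10.4453; exercise value = 0.0000 ≤ continuation, so V_0 = 10.4453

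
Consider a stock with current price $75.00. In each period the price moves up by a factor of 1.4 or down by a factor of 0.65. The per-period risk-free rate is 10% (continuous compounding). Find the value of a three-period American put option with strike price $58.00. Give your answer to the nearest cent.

$5.22

Risk-neutral probability p = (e^0.1 − 0.65)/(1.4 − 0.65) = 0.4552/0.7500 = 0.6069
Terminal stock prices: S_uuu = 205.8, S_uud = 95.55, S_udd = 44.36, S_ddd = 20.6
Terminal payoffs (K − S): max(-147.8, 0) = 0, max(-37.55, 0) = 0, max(13.64, 0) = 13.64, max(37.4, 0) = 37.4
Node uu (S = 147): continuation = e^(−0.1)·[0.6069·0.0000 + 0.3931·0.0000] = 0.0000; exercise value = 0.0000 ≤ continuation, so V_uu = 0.0000
Node ud (S = 68.25): continuation = e^(−0.1)·[0.6069·0.0000 + 0.3931·13.6375] = 4.8508; exercise value = 0.0000 ≤ continuation, so V_ud = 4.8508
Node dd (S = 31.69): continuation = e^(−0.1)·[0.6069·13.6375 + 0.3931·37.4031] = 20.7931; exercise value = 26.3125 > continuation, so V_dd = 26.3125 (exercise)
Node u (S = 105): continuation = e^(−0.1)·[0.6069·0.0000 + 0.3931·4.8508] = 1.7254; exercise value = 0.0000 ≤ continuation, so V_u = 1.7254
Node d (S = 48.75): continuation = e^(−0.1)·[0.6069·4.8508 + 0.3931·26.3125] = 12.0230; exercise value = 9.2500 ≤ continuation, so V_d = 12.0230
Node 0 (S = 75): continuation = e^(−0.1)·[0.6069·1.7254 + 0.3931·12.0230] = 5.2241; exercise value = 0.0000 ≤ continuation, so V_0 = 5.2241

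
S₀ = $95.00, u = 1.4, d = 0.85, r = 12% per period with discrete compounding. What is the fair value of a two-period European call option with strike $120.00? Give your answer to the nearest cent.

Risk-neutral probability p = (1 + 0.12 − 0.85)/(1.4 − 0.85) = 0.2700/0.5500 = 0.4909
Terminal stock prices: S_uu = 186.2, S_ud = 113, S_dd = 68.64
Terminal payoffs (S − K): max(66.2, 0) = 66.2, max(-6.95, 0) = 0, max(-51.36, 0) = 0
Node u (S = 133): V_u = 1/1.12·[0.4909·66.2000 + 0.5091·0.0000] = 29.0162
Node d (S = 80.75): V_d = 1/1.12·[0.4909·0.0000 + 0.5091·0.0000] = 0.0000
Node 0 (S = 95): V_0 = 1/1.12·[0.4909·29.0162 + 0.5091·0.0000] = 12.7182

$12.72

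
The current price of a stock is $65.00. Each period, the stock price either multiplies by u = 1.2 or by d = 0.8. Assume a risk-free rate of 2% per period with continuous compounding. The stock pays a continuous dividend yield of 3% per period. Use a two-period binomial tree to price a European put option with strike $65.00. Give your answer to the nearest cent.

$7.44

Per-period risk-free factor R = e^0.02 = 1.0202; dividend-adjusted growth = e^(0.02−0.03) = 0.9900.
Risk-neutral probability p = (0.9900 − 0.8)/(1.2 − 0.8) = 0.1900/0.4000 = 0.4751
Terminal stock prices: S_uu = 93.6, S_ud = 62.4, S_dd = 41.6
Terminal payoffs (K − S): max(-28.6, 0) = 0, max(2.6, 0) = 2.6, max(23.4, 0) = 23.4
Node u (S = 78): V_u = e^(−0.02)·[0.4751·0.0000 + 0.5249·2.6000] = 1.3377
Node d (S = 52): V_d = e^(−0.02)·[0.4751·2.6000 + 0.5249·23.4000] = 13.2497
Node 0 (S = 65): V_0 = e^(−0.02)·[0.4751·1.3377 + 0.5249·13.2497] = 7.4397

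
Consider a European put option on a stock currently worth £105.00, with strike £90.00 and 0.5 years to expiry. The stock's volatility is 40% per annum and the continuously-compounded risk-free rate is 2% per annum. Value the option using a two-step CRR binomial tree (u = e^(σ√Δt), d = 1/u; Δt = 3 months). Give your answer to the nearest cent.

CRR parameters: u = e^(σ√Δt) = e^(0.4·√0.25) = 1.2214, d = 1/u = 0.8187
Per-period rate: rΔt = 0.02·0.25 = 0.005, so R = e^0.005 = 1.0050
Risk-neutral probability p = (e^0.005 − 0.8187)/(1.2214 − 0.8187) = 0.1863/0.4027 = 0.4626
Terminal stock prices: S_uu = 156.6, S_ud = 105, S_dd = 70.38
Terminal payoffs (K − S): max(-66.64, 0) = 0, max(-15, 0) = 0, max(19.62, 0) = 19.62
Node u (S = 128.2): V_u = e^(−0.005)·[0.4626·0.0000 + 0.5374·0.0000] = 0.0000
Node d (S = 85.97): V_d = e^(−0.005)·[0.4626·0.0000 + 0.5374·19.6164] = 10.4890
Node 0 (S = 105): V_0 = e^(−0.005)·[0.4626·0.0000 + 0.5374·10.4890] = 5.6085

£5.61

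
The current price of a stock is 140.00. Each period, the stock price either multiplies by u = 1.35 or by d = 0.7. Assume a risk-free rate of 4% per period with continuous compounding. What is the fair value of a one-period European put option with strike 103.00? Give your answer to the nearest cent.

Risk-neutral probability p = (e^0.04 − 0.7)/(1.35 − 0.7) = 0.3408/0.6500 = 0.5243
Terminal stock prices: S_u = 189, S_d = 98
Terminal payoffs (K − S): max(-86, 0) = 0, max(5, 0) = 5
Node 0 (S = 140): V_0 = e^(−0.04)·[0.5243·0.0000 + 0.4757·5.0000] = 2.2851

2.29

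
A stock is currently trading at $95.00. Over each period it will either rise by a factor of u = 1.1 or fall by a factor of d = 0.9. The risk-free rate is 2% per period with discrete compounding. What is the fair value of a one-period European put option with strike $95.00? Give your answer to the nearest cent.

$3.73

Risk-neutral probability p = (1 + 0.02 − 0.9)/(1.1 − 0.9) = 0.1200/0.2000 = 0.6000
Terminal stock prices: S_u = 104.5, S_d = 85.5
Terminal payoffs (K − S): max(-9.5, 0) = 0, max(9.5, 0) = 9.5
Node 0 (S = 95): V_0 = 1/1.02·[0.6000·0.0000 + 0.4000·9.5000] = 3.7255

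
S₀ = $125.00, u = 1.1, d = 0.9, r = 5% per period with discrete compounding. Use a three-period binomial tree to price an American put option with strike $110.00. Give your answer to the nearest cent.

Risk-neutral probability p = (1 + 0.05 − 0.9)/(1.1 − 0.9) = 0.1500/0.2000 = 0.7500
Terminal stock prices: S_uuu = 166.4, S_uud = 136.1, S_udd = 111.4, S_ddd = 91.13
Terminal payoffs (K − S): max(-56.38, 0) = 0, max(-26.13, 0) = 0, max(-1.375, 0) = 0, max(18.87, 0) = 18.87
Node uu (S = 151.3): continuation = 1/1.05·[0.7500·0.0000 + 0.2500·0.0000] = 0.0000; exercise value = 0.0000 ≤ continuation, so V_uu = 0.0000
Node ud (S = 123.8): continuation = 1/1.05·[0.7500·0.0000 + 0.2500·0.0000] = 0.0000; exercise value = 0.0000 ≤ continuation, so V_ud = 0.0000
Node dd (S = 101.2): continuation = 1/1.05·[0.7500·0.0000 + 0.2500·18.8750] = 4.4940; exercise value = 8.7500 > continuation, so V_dd = 8.7500 (exercise)
Node u (S = 137.5): continuation = 1/1.05·[0.7500·0.0000 + 0.2500·0.0000] = 0.0000; exercise value = 0.0000 ≤ continuation, so V_u = 0.0000
Node d (S = 112.5): continuation = 1/1.05·[0.7500·0.0000 + 0.2500·8.7500] = 2.0833; exercise value = 0.0000 ≤ continuation, so V_d = 2.0833
Node 0 (S = 125): continuation = 1/1.05·[0.7500·0.0000 + 0.2500·2.0833] = 0.4960; exercise value = 0.0000 ≤ continuation, so V_0 = 0.4960

$0.50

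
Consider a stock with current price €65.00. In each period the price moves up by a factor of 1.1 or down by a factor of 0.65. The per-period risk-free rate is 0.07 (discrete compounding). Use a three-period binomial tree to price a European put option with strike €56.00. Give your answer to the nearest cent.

Risk-neutral probability p = (1 + 0.07 − 0.65)/(1.1 − 0.65) = 0.4200/0.4500 = 0.9333
Terminal stock prices: S_uuu = 86.52, S_uud = 51.12, S_udd = 30.21, S_ddd = 17.85
Terminal payoffs (K − S): max(-30.52, 0) = 0, max(4.877, 0) = 4.877, max(25.79, 0) = 25.79, max(38.15, 0) = 38.15
Node uu (S = 78.65): V_uu = 1/1.07·[0.9333·0.0000 + 0.0667·4.8775] = 0.3039
Node ud (S = 46.48): V_ud = 1/1.07·[0.9333·4.8775 + 0.0667·25.7912] = 5.8614
Node dd (S = 27.46): V_dd = 1/1.07·[0.9333·25.7912 + 0.0667·38.1494] = 24.8739
Node u (S = 71.5): V_u = 1/1.07·[0.9333·0.3039 + 0.0667·5.8614] = 0.6303
Node d (S = 42.25): V_d = 1/1.07·[0.9333·5.8614 + 0.0667·24.8739] = 6.6626
Node 0 (S = 65): V_0 = 1/1.07·[0.9333·0.6303 + 0.0667·6.6626] = 0.9649

€0.96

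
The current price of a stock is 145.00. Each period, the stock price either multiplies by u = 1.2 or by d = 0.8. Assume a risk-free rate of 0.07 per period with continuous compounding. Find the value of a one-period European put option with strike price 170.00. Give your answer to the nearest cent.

Risk-neutral probability p = (e^0.07 − 0.8)/(1.2 − 0.8) = 0.2725/0.4000 = 0.6813
Terminal stock prices: S_u = 174, S_d = 116
Terminal payoffs (K − S): max(-4, 0) = 0, max(54, 0) = 54
Node 0 (S = 145): V_0 = e^(−0.07)·[0.6813·0.0000 + 0.3187·54.0000] = 16.0478

16.05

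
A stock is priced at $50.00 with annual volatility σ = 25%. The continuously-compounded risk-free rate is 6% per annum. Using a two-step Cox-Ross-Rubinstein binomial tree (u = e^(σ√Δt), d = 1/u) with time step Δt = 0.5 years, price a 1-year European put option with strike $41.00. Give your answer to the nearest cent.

CRR parameters: u = e^(σ√Δt) = e^(0.25·√0.5) = 1.1934, d = 1/u = 0.8380
Per-period rate: rΔt = 0.06·0.5 = 0.03, so R = e^0.03 = 1.0305
Risk-neutral probability p = (e^0.03 − 0.8380)/(1.1934 − 0.8380) = 0.1925/0.3554 = 0.5416
Terminal stock prices: S_uu = 71.21, S_ud = 50, S_dd = 35.11
Terminal payoffs (K − S): max(-30.21, 0) = 0, max(-9, 0) = 0, max(5.891, 0) = 5.891
Node u (S = 59.67): V_u = e^(−0.03)·[0.5416·0.0000 + 0.4584·0.0000] = 0.0000
Node d (S = 41.9): V_d = e^(−0.03)·[0.5416·0.0000 + 0.4584·5.8906] = 2.6204
Node 0 (S = 50): V_0 = e^(−0.03)·[0.5416·0.0000 + 0.4584·2.6204] = 1.1656

$1.17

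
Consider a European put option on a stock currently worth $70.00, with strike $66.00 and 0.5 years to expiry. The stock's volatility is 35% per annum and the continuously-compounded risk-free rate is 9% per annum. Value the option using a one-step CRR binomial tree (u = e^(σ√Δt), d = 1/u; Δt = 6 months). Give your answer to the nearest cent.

CRR parameters: u = e^(σ√Δt) = e^(0.35·√0.5) = 1.2808, d = 1/u = 0.7808
Per-period rate: rΔt = 0.09·0.5 = 0.045, so R = e^0.045 = 1.0460
Risk-neutral probability p = (e^0.045 − 0.7808)/(1.2808 − 0.7808) = 0.2653/0.5000 = 0.5305
Terminal stock prices: S_u = 89.66, S_d = 54.65
Terminal payoffs (K − S): max(-23.66, 0) = 0, max(11.35, 0) = 11.35
Node 0 (S = 70): V_0 = e^(−0.045)·[0.5305·0.0000 + 0.4695·11.3468] = 5.0930

$5.09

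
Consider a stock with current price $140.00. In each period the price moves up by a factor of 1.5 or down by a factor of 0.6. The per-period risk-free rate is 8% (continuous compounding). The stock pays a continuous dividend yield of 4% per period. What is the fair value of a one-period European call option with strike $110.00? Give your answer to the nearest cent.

$45.21

Per-period risk-free factor R = e^0.08 = 1.0833; dividend-adjusted growth = e^(0.08−0.04) = 1.0408.
Risk-neutral probability p = (1.0408 − 0.6)/(1.5 − 0.6) = 0.4408/0.9000 = 0.4898
Terminal stock prices: S_u = 210, S_d = 84
Terminal payoffs (S − K): max(100, 0) = 100, max(-26, 0) = 0
Node 0 (S = 140): V_0 = e^(−0.08)·[0.4898·100.0000 + 0.5102·0.0000] = 45.2133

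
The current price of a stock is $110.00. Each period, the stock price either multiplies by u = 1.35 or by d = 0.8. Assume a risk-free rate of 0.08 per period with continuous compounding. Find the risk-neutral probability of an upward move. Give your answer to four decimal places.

Risk-neutral probability p = (e^0.08 − 0.8)/(1.35 − 0.8) = 0.2833/0.5500 = 0.5151

p = 0.5151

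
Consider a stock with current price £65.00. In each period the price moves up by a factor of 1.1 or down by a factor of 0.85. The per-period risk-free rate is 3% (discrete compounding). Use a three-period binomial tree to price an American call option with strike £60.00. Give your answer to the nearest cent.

Risk-neutral probability p = (1 + 0.03 − 0.85)/(1.1 − 0.85) = 0.1800/0.2500 = 0.7200
Terminal stock prices: S_uuu = 86.52, S_uud = 66.85, S_udd = 51.66, S_ddd = 39.92
Terminal payoffs (S − K): max(26.52, 0) = 26.52, max(6.853, 0) = 6.853, max(-8.341, 0) = 0, max(-20.08, 0) = 0
Node uu (S = 78.65): continuation = 1/1.03·[0.7200·26.5150 + 0.2800·6.8525] = 20.3976; exercise value = 18.6500 ≤ continuation, so V_uu = 20.3976
Node ud (S = 60.77): continuation = 1/1.03·[0.7200·6.8525 + 0.2800·0.0000] = 4.7901; exercise value = 0.7750 ≤ continuation, so V_ud = 4.7901
Node dd (S = 46.96): continuation = 1/1.03·[0.7200·0.0000 + 0.2800·0.0000] = 0.0000; exercise value = 0.0000 ≤ continuation, so V_dd = 0.0000
Node u (S = 71.5): continuation = 1/1.03·[0.7200·20.3976 + 0.2800·4.7901] = 15.5607; exercise value = 11.5000 ≤ continuation, so V_u = 15.5607
Node d (S = 55.25): continuation = 1/1.03·[0.7200·4.7901 + 0.2800·0.0000] = 3.3484; exercise value = 0.0000 ≤ continuation, so V_d = 3.3484
Node 0 (S = 65): continuation = 1/1.03·[0.7200·15.5607 + 0.2800·3.3484] = 11.7876; exercise value = 5.0000 ≤ continuation, so V_0 = 11.7876

£11.79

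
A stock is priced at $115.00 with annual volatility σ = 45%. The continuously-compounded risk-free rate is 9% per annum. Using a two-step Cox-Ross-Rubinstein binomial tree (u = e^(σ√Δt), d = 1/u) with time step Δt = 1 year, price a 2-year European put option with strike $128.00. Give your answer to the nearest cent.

CRR parameters: u = e^(σ√Δt) = e^(0.45·√1) = 1.5683, d = 1/u = 0.6376
Per-period rate: rΔt = 0.09·1 = 0.09, so R = e^0.09 = 1.0942
Risk-neutral probability p = (e^0.09 − 0.6376)/(1.5683 − 0.6376) = 0.4565/0.9307 = 0.4905
Terminal stock prices: S_uu = 282.9, S_ud = 115, S_dd = 46.76
Terminal payoffs (K − S): max(-154.9, 0) = 0, max(13, 0) = 13, max(81.24, 0) = 81.24
Node u (S = 180.4): V_u = e^(−0.09)·[0.4905·0.0000 + 0.5095·13.0000] = 6.0528
Node d (S = 73.33): V_d = e^(−0.09)·[0.4905·13.0000 + 0.5095·81.2445] = 43.6560
Node 0 (S = 115): V_0 = e^(−0.09)·[0.4905·6.0528 + 0.5095·43.6560] = 23.0400

$23.04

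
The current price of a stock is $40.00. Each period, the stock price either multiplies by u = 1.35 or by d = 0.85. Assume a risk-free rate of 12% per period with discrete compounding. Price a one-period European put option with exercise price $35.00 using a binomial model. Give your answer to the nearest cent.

Risk-neutral probability p = (1 + 0.12 − 0.85)/(1.35 − 0.85) = 0.2700/0.5000 = 0.5400
Terminal stock prices: S_u = 54, S_d = 34
Terminal payoffs (K − S): max(-19, 0) = 0, max(1, 0) = 1
Node 0 (S = 40): V_0 = 1/1.12·[0.5400·0.0000 + 0.4600·1.0000] = 0.4107

$0.41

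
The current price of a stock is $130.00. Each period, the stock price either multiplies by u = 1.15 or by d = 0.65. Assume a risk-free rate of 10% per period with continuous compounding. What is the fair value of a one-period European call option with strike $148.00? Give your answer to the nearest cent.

Risk-neutral probability p = (e^0.1 − 0.65)/(1.15 − 0.65) = 0.4552/0.5000 = 0.9103
Terminal stock prices: S_u = 149.5, S_d = 84.5
Terminal payoffs (S − K): max(1.5, 0) = 1.5, max(-63.5, 0) = 0
Node 0 (S = 130): V_0 = e^(−0.1)·[0.9103·1.5000 + 0.0897·0.0000] = 1.2356

$1.24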